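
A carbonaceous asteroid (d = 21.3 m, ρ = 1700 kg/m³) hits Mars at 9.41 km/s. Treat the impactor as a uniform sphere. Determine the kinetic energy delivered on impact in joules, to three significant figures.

E ≈ 3.81 × 10^14 J

v = 9410 m/s.
Mass m = (π/6) ρ d³ = (π/6) × 1700 × (21.3)³ = 8.602 × 10^6 kg
E = ½ m v² = 0.5 × 8.602 × 10^6 × (9410)² = 3.808 × 10^14 J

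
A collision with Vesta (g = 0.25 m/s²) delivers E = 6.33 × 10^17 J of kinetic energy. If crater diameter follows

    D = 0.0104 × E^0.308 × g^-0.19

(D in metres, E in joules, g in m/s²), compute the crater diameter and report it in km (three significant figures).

D ≈ 4.11 km

E^0.308 = (6.33 × 10^17)^0.308 = 3.040 × 10^5
g^-0.19 = 0.25^-0.19 = 1.301
D = 0.0104 × 3.040 × 10^5 × 1.301 = 4113 m
   = 4.113 km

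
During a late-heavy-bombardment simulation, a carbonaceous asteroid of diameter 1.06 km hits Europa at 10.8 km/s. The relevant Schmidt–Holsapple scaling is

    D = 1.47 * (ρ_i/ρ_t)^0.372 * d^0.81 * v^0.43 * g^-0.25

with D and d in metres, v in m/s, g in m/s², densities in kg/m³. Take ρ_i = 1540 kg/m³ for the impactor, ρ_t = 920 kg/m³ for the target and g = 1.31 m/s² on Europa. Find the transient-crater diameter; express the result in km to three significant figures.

In SI units: d = 1060 m, v = 10800 m/s.
(ρ_i/ρ_t)^0.372 = (1540/920)^0.372 = 1.211
d^0.81 = 1060^0.81 = 282.2
v^0.43 = 10800^0.43 = 54.25
g^-0.25 = 1.31^-0.25 = 0.9347
D = 1.47 × 1.211 × 282.2 × 54.25 × 0.9347 = 25474 m
   = 25.47 km

D ≈ 25.5 km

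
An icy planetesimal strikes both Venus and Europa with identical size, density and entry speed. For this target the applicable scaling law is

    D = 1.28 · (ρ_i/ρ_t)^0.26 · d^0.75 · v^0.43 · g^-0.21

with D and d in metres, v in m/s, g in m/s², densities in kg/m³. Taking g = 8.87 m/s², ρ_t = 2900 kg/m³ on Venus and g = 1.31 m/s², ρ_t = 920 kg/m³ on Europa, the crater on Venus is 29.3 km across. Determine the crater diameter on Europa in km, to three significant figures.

D ≈ 59.0 km

The impactor-only factors (d, v, ρ_i) cancel in the ratio, leaving D_Europa/D_Venus = (g_Europa/g_Venus)^-0.21 · (ρ_t,Venus/ρ_t,Europa)^0.26.
(1.31/8.87)^-0.21 = 0.1477^-0.21 = 1.494
(2900/920)^0.26 = 3.152^0.26 = 1.348
Ratio = 1.494 × 1.348 = 2.014
D_Europa = 2.014 × 29.3 km = 59.0 km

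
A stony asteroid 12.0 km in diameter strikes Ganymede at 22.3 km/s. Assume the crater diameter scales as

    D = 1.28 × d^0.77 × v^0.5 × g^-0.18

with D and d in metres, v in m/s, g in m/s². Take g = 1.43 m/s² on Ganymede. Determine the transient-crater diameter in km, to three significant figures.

In SI units: d = 12000 m, v = 22300 m/s.
d^0.77 = 12000^0.77 = 1383
v^0.5 = 22300^0.5 = 149.3
g^-0.18 = 1.43^-0.18 = 0.9376
D = 1.28 × 1383 × 149.3 × 0.9376 = 2.478 × 10^5 m
   = 247.8 km

D ≈ 248 km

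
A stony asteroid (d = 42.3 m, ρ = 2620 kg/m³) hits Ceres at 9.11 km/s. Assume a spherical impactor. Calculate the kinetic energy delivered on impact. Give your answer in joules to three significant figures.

v = 9110 m/s.
Mass m = (π/6) ρ d³ = (π/6) × 2620 × (42.3)³ = 1.038 × 10^8 kg
E = ½ m v² = 0.5 × 1.038 × 10^8 × (9110)² = 4.307 × 10^15 J

E ≈ 4.31 × 10^15 J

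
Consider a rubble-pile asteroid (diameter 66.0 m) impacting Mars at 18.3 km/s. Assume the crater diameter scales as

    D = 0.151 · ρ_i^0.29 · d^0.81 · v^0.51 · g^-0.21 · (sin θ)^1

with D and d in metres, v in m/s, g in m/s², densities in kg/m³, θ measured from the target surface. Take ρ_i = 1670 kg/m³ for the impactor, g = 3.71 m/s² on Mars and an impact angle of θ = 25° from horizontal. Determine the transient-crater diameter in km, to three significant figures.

D ≈ 1.85 km

In SI units: v = 18300 m/s.
ρ_i^0.29 = 1670^0.29 = 8.602
d^0.81 = 66^0.81 = 29.77
v^0.51 = 18300^0.51 = 149.2
g^-0.21 = 3.71^-0.21 = 0.7593
(sin 25°)^1 = 0.4226^1 = 0.4226
D = 0.151 × 8.602 × 29.77 × 149.2 × 0.7593 × 0.4226 = 1851 m
   = 1.851 km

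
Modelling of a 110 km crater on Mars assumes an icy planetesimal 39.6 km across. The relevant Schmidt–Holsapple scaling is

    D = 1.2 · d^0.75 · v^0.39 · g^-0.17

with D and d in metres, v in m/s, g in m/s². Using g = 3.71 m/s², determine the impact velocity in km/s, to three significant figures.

v ≈ 13.5 km/s

Rearranging for v: v = [D / (1.2 · 39600^0.75 · 3.71^-0.17)]^(1/0.39).
D = 110000 m.
39600^0.75 = 2807
3.71^-0.17 = 0.8002
Denominator = 1.2 × 2807 × 0.8002 = 2695
D / 2695 = 110000 / 2695 = 40.82
v = 40.82^(1/0.39) = 40.82^2.5641 = 13503 m/s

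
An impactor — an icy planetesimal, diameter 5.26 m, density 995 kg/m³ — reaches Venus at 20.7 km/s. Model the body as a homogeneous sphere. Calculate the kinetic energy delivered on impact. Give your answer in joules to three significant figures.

E ≈ 1.62 × 10^13 J

v = 20700 m/s.
Mass m = (π/6) ρ d³ = (π/6) × 995 × (5.26)³ = 7.582 × 10^4 kg
E = ½ m v² = 0.5 × 7.582 × 10^4 × (20700)² = 1.624 × 10^13 J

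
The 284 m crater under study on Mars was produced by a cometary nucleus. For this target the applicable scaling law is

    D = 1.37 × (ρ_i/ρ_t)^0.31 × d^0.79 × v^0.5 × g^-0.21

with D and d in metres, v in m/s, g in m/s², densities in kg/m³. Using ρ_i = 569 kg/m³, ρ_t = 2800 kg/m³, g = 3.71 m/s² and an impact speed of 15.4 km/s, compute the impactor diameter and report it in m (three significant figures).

d ≈ 5.07 m

Rearranging for d: d = [D / (1.37 · (569/2800)^0.31 · 15400^0.5 · 3.71^-0.21)]^(1/0.79).
(569/2800)^0.31 = 0.6102
15400^0.5 = 124.1
3.71^-0.21 = 0.7593
Denominator = 1.37 × 0.6102 × 124.1 × 0.7593 = 78.77
D / 78.77 = 284 / 78.77 = 3.605
d = 3.605^(1/0.79) = 3.605^1.2658 = 5.069 m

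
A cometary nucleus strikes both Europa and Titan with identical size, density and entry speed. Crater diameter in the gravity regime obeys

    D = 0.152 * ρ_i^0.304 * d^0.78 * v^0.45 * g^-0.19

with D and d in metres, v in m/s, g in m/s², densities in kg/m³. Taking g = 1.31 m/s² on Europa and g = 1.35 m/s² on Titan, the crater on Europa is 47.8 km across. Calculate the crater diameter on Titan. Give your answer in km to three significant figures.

D ≈ 47.5 km

All impactor-dependent factors cancel in the ratio, leaving D_Titan/D_Europa = (g_Titan/g_Europa)^-0.19.
(1.35/1.31)^-0.19 = 1.031^-0.19 = 0.9942
D_Titan = 0.9942 × 47.8 km = 47.5 km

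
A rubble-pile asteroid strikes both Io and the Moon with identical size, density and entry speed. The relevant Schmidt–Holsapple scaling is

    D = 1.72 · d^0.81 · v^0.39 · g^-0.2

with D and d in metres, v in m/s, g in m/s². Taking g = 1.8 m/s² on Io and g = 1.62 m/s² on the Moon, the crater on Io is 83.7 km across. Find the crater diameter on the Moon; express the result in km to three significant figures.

All impactor-dependent factors cancel in the ratio, leaving D_Moon/D_Io = (g_Moon/g_Io)^-0.2.
(1.62/1.8)^-0.2 = 0.9000^-0.2 = 1.021
D_Moon = 1.021 × 83.7 km = 85.5 km

D ≈ 85.5 km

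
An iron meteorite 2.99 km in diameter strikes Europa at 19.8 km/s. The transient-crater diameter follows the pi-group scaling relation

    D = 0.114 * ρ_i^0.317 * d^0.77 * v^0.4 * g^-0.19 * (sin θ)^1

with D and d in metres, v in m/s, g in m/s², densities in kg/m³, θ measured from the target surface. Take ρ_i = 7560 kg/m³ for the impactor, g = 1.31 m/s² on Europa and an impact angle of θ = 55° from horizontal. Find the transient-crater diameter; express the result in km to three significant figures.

D ≈ 37.4 km

In SI units: d = 2990 m, v = 19800 m/s.
ρ_i^0.317 = 7560^0.317 = 16.96
d^0.77 = 2990^0.77 = 474.5
v^0.4 = 19800^0.4 = 52.32
g^-0.19 = 1.31^-0.19 = 0.9500
(sin 55°)^1 = 0.8192^1 = 0.8192
D = 0.114 × 16.96 × 474.5 × 52.32 × 0.9500 × 0.8192 = 37355 m
   = 37.35 km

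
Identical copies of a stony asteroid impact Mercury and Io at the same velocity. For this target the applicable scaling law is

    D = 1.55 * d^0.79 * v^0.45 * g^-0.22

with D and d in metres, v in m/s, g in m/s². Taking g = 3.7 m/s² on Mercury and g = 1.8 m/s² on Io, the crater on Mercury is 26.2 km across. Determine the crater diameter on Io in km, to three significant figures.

D ≈ 30.7 km

All impactor-dependent factors cancel in the ratio, leaving D_Io/D_Mercury = (g_Io/g_Mercury)^-0.22.
(1.8/3.7)^-0.22 = 0.4865^-0.22 = 1.172
D_Io = 1.172 × 26.2 km = 30.7 km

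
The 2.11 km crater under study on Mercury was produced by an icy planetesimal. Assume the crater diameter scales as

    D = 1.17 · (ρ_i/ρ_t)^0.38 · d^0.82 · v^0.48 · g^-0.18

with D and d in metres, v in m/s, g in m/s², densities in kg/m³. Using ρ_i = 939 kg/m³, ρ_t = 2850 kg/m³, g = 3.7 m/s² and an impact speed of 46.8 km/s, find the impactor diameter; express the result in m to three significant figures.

d ≈ 38.5 m

Rearranging for d: d = [D / (1.17 · (939/2850)^0.38 · 46800^0.48 · 3.7^-0.18)]^(1/0.82).
D = 2110 m.
(939/2850)^0.38 = 0.6558
46800^0.48 = 174.5
3.7^-0.18 = 0.7902
Denominator = 1.17 × 0.6558 × 174.5 × 0.7902 = 105.8
D / 105.8 = 2110 / 105.8 = 19.94
d = 19.94^(1/0.82) = 19.94^1.2195 = 38.46 m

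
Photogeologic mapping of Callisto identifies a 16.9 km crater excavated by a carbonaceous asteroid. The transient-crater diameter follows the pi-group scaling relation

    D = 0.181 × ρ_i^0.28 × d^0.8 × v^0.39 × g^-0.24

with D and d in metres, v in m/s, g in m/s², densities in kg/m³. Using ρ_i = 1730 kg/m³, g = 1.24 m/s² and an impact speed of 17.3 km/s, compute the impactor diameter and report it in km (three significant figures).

Rearranging for d: d = [D / (0.181 · 1730^0.28 · 17300^0.39 · 1.24^-0.24)]^(1/0.8).
D = 16900 m.
1730^0.28 = 8.066
17300^0.39 = 44.96
1.24^-0.24 = 0.9497
Denominator = 0.181 × 8.066 × 44.96 × 0.9497 = 62.34
D / 62.34 = 16900 / 62.34 = 271.1
d = 271.1^(1/0.8) = 271.1^1.25 = 1100 m

d ≈ 1.10 km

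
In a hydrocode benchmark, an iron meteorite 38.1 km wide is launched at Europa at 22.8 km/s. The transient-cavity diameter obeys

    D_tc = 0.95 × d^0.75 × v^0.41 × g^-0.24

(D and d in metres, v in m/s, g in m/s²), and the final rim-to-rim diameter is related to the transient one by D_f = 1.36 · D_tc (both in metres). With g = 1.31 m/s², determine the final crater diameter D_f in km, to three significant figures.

D_f ≈ 202 km

In SI: d = 38100 m, v = 22800 m/s.
d^0.75 = 38100^0.75 = 2727
v^0.41 = 22800^0.41 = 61.20
g^-0.24 = 1.31^-0.24 = 0.9372
D_tc = 0.95 × 2727 × 61.20 × 0.9372 = 1.486 × 10^5 m
D_f = 1.36 × 1.486 × 10^5 = 2.021 × 10^5 m
     = 202.1 km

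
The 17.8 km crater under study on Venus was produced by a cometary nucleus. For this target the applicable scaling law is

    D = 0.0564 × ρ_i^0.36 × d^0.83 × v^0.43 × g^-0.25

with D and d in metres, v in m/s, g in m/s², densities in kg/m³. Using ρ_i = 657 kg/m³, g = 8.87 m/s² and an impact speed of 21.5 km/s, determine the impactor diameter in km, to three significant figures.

Rearranging for d: d = [D / (0.0564 · 657^0.36 · 21500^0.43 · 8.87^-0.25)]^(1/0.83).
D = 17800 m.
657^0.36 = 10.34
21500^0.43 = 72.94
8.87^-0.25 = 0.5795
Denominator = 0.0564 × 10.34 × 72.94 × 0.5795 = 24.65
D / 24.65 = 17800 / 24.65 = 722.1
d = 722.1^(1/0.83) = 722.1^1.2048 = 2780 m

d ≈ 2.78 km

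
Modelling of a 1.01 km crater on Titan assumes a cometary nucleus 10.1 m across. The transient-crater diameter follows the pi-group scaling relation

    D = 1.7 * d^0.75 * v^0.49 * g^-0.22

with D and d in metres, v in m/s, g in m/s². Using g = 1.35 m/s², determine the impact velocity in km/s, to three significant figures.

Rearranging for v: v = [D / (1.7 · 10.1^0.75 · 1.35^-0.22)]^(1/0.49).
D = 1010 m.
10.1^0.75 = 5.666
1.35^-0.22 = 0.9361
Denominator = 1.7 × 5.666 × 0.9361 = 9.017
D / 9.017 = 1010 / 9.017 = 112.0
v = 112.0^(1/0.49) = 112.0^2.0408 = 15207 m/s

v ≈ 15.2 km/s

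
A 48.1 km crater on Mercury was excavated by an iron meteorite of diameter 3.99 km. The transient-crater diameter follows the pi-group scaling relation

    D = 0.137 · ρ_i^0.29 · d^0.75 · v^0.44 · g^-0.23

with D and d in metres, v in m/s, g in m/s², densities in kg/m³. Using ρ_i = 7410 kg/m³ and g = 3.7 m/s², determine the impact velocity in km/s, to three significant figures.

Rearranging for v: v = [D / (0.137 · 7410^0.29 · 3990^0.75 · 3.7^-0.23)]^(1/0.44).
D = 48100 m.
7410^0.29 = 13.25
3990^0.75 = 502.0
3.7^-0.23 = 0.7401
Denominator = 0.137 × 13.25 × 502.0 × 0.7401 = 674.4
D / 674.4 = 48100 / 674.4 = 71.32
v = 71.32^(1/0.44) = 71.32^2.2727 = 16285 m/s

v ≈ 16.3 km/s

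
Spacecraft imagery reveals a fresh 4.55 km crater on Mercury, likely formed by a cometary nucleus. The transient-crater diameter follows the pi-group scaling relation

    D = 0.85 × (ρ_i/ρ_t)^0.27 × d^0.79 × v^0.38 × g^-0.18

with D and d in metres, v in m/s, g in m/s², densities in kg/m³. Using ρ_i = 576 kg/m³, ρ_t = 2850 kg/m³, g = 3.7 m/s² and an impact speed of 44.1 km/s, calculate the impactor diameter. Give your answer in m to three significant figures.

Rearranging for d: d = [D / (0.85 · (576/2850)^0.27 · 44100^0.38 · 3.7^-0.18)]^(1/0.79).
D = 4550 m.
(576/2850)^0.27 = 0.6494
44100^0.38 = 58.20
3.7^-0.18 = 0.7902
Denominator = 0.85 × 0.6494 × 58.20 × 0.7902 = 25.39
D / 25.39 = 4550 / 25.39 = 179.2
d = 179.2^(1/0.79) = 179.2^1.2658 = 711.7 m

d ≈ 712 m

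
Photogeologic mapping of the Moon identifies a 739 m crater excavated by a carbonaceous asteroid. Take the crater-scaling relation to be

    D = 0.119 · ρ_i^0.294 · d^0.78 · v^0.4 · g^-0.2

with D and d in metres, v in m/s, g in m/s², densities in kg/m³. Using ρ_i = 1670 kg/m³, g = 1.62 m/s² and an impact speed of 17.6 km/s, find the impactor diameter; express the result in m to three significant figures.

d ≈ 33.5 m

Rearranging for d: d = [D / (0.119 · 1670^0.294 · 17600^0.4 · 1.62^-0.2)]^(1/0.78).
1670^0.294 = 8.861
17600^0.4 = 49.91
1.62^-0.2 = 0.9080
Denominator = 0.119 × 8.861 × 49.91 × 0.9080 = 47.79
D / 47.79 = 739 / 47.79 = 15.46
d = 15.46^(1/0.78) = 15.46^1.2821 = 33.47 m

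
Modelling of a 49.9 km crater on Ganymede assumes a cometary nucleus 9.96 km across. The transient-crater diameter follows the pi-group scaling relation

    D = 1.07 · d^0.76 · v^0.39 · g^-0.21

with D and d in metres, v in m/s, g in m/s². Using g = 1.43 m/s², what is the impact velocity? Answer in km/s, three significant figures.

v ≈ 18.3 km/s

Rearranging for v: v = [D / (1.07 · 9960^0.76 · 1.43^-0.21)]^(1/0.39).
D = 49900 m.
9960^0.76 = 1093
1.43^-0.21 = 0.9276
Denominator = 1.07 × 1093 × 0.9276 = 1085
D / 1085 = 49900 / 1085 = 45.99
v = 45.99^(1/0.39) = 45.99^2.5641 = 18333 m/s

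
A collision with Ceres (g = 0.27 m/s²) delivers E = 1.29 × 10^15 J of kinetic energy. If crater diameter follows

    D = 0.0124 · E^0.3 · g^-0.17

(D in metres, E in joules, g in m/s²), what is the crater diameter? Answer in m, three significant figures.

D ≈ 529 m

E^0.3 = (1.29 × 10^15)^0.3 = 3.413 × 10^4
g^-0.17 = 0.27^-0.17 = 1.249
D = 0.0124 × 3.413 × 10^4 × 1.249 = 528.6 m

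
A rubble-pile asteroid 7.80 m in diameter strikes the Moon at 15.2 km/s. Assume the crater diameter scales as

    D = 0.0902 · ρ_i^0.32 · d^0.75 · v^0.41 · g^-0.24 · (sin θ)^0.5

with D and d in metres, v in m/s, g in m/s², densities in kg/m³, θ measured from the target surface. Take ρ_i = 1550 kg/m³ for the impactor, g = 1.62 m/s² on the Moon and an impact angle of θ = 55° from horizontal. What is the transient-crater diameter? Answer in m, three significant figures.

In SI units: v = 15200 m/s.
ρ_i^0.32 = 1550^0.32 = 10.49
d^0.75 = 7.8^0.75 = 4.667
v^0.41 = 15200^0.41 = 51.83
g^-0.24 = 1.62^-0.24 = 0.8907
(sin 55°)^0.5 = 0.8192^0.5 = 0.9051
D = 0.0902 × 10.49 × 4.667 × 51.83 × 0.8907 × 0.9051 = 184.5 m

D ≈ 185 m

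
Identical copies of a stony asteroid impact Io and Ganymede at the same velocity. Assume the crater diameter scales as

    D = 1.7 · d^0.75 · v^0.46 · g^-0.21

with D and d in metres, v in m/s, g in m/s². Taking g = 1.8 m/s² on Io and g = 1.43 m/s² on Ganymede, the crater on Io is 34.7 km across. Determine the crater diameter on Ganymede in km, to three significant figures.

All impactor-dependent factors cancel in the ratio, leaving D_Ganymede/D_Io = (g_Ganymede/g_Io)^-0.21.
(1.43/1.8)^-0.21 = 0.7944^-0.21 = 1.050
D_Ganymede = 1.050 × 34.7 km = 36.4 km

D ≈ 36.4 km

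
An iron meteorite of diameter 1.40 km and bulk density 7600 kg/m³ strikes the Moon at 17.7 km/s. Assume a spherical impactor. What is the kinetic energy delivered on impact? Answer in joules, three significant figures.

E ≈ 1.71 × 10^21 J

d = 1400 m; v = 17700 m/s.
Mass m = (π/6) ρ d³ = (π/6) × 7600 × (1400)³ = 1.092 × 10^13 kg
E = ½ m v² = 0.5 × 1.092 × 10^13 × (17700)² = 1.711 × 10^21 J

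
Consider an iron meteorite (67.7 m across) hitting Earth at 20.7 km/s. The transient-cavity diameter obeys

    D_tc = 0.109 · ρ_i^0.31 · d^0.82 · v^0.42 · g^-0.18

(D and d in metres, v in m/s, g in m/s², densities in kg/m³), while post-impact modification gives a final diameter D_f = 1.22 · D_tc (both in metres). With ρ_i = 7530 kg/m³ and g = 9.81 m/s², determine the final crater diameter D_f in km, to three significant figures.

D_f ≈ 2.89 km

v = 20700 m/s.
ρ_i^0.31 = 7530^0.31 = 15.91
d^0.82 = 67.7^0.82 = 31.70
v^0.42 = 20700^0.42 = 64.97
g^-0.18 = 9.81^-0.18 = 0.6630
D_tc = 0.109 × 15.91 × 31.70 × 64.97 × 0.6630 = 2368 m
D_f = 1.22 × 2368 = 2889 m
     = 2.889 km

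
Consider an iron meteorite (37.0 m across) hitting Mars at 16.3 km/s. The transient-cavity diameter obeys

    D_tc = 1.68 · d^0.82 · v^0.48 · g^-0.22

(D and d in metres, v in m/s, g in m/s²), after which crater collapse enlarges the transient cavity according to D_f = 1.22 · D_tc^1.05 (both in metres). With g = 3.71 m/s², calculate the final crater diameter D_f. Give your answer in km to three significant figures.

D_f ≈ 4.62 km

v = 16300 m/s.
d^0.82 = 37^0.82 = 19.32
v^0.48 = 16300^0.48 = 105.2
g^-0.22 = 3.71^-0.22 = 0.7494
D_tc = 1.68 × 19.32 × 105.2 × 0.7494 = 2559 m
D_f = 1.22 × (2559)^1.05 = 4622 m
     = 4.622 km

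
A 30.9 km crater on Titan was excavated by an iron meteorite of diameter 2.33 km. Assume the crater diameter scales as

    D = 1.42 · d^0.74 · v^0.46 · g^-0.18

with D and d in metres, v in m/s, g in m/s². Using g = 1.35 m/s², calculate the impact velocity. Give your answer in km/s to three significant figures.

v ≈ 11.6 km/s

Rearranging for v: v = [D / (1.42 · 2330^0.74 · 1.35^-0.18)]^(1/0.46).
D = 30900 m.
2330^0.74 = 310.3
1.35^-0.18 = 0.9474
Denominator = 1.42 × 310.3 × 0.9474 = 417.4
D / 417.4 = 30900 / 417.4 = 74.03
v = 74.03^(1/0.46) = 74.03^2.1739 = 11585 m/s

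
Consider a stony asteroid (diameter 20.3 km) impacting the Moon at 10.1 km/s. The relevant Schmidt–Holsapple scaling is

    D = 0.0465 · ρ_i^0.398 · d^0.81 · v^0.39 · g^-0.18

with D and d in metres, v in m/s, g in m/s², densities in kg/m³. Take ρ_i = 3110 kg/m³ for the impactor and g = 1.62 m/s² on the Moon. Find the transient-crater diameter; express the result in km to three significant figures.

In SI units: d = 20300 m, v = 10100 m/s.
ρ_i^0.398 = 3110^0.398 = 24.55
d^0.81 = 20300^0.81 = 3084
v^0.39 = 10100^0.39 = 36.45
g^-0.18 = 1.62^-0.18 = 0.9168
D = 0.0465 × 24.55 × 3084 × 36.45 × 0.9168 = 1.176 × 10^5 m
   = 117.6 km

D ≈ 118 km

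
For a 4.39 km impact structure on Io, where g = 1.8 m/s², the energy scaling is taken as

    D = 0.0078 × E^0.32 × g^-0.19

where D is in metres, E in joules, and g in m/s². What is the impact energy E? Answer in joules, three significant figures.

E ≈ 1.32 × 10^18 J

Rearranging: E = [D / (0.0078 · g^-0.19)]^(1/0.32).
D = 4390 m.
g^-0.19 = 1.8^-0.19 = 0.8943
D / (0.0078 × 0.8943) = 4390 / (6.976 × 10^-3) = 6.293 × 10^5
E = (6.293 × 10^5)^3.125 = 1.323 × 10^18 J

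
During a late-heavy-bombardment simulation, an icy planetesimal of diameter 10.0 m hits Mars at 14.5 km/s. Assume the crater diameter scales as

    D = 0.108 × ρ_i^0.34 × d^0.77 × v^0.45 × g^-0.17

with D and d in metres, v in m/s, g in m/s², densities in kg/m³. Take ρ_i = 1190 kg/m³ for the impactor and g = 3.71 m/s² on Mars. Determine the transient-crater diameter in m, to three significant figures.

In SI units: v = 14500 m/s.
ρ_i^0.34 = 1190^0.34 = 11.11
d^0.77 = 10^0.77 = 5.888
v^0.45 = 14500^0.45 = 74.58
g^-0.17 = 3.71^-0.17 = 0.8002
D = 0.108 × 11.11 × 5.888 × 74.58 × 0.8002 = 421.6 m

D ≈ 422 m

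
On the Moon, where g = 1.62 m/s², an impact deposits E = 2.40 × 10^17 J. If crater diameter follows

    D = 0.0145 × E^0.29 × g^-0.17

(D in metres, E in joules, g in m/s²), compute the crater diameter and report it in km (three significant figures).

D ≈ 1.47 km

E^0.29 = (2.40 × 10^17)^0.29 = 1.097 × 10^5
g^-0.17 = 1.62^-0.17 = 0.9213
D = 0.0145 × 1.097 × 10^5 × 0.9213 = 1465 m
   = 1.465 km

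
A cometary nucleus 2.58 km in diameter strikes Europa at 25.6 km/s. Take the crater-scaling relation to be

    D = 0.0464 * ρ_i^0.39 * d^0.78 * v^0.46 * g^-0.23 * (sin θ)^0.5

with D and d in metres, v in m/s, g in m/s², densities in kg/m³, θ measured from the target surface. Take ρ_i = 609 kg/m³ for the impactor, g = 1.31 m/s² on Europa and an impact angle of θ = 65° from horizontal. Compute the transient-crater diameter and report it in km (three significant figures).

In SI units: d = 2580 m, v = 25600 m/s.
ρ_i^0.39 = 609^0.39 = 12.19
d^0.78 = 2580^0.78 = 458.2
v^0.46 = 25600^0.46 = 106.6
g^-0.23 = 1.31^-0.23 = 0.9398
(sin 65°)^0.5 = 0.9063^0.5 = 0.9520
D = 0.0464 × 12.19 × 458.2 × 106.6 × 0.9398 × 0.9520 = 24718 m
   = 24.72 km

D ≈ 24.7 km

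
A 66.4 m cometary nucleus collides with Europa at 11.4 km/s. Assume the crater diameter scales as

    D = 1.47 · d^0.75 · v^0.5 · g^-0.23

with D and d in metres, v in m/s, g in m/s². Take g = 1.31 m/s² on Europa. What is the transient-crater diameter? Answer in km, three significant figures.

D ≈ 3.43 km

In SI units: v = 11400 m/s.
d^0.75 = 66.4^0.75 = 23.26
v^0.5 = 11400^0.5 = 106.8
g^-0.23 = 1.31^-0.23 = 0.9398
D = 1.47 × 23.26 × 106.8 × 0.9398 = 3432 m
   = 3.432 km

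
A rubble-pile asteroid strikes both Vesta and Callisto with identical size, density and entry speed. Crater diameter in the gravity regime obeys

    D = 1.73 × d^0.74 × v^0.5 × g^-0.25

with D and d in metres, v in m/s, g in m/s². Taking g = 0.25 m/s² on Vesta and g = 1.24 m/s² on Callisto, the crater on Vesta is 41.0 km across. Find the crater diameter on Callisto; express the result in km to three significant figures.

D ≈ 27.5 km

All impactor-dependent factors cancel in the ratio, leaving D_Callisto/D_Vesta = (g_Callisto/g_Vesta)^-0.25.
(1.24/0.25)^-0.25 = 4.960^-0.25 = 0.6701
D_Callisto = 0.6701 × 41.0 km = 27.5 km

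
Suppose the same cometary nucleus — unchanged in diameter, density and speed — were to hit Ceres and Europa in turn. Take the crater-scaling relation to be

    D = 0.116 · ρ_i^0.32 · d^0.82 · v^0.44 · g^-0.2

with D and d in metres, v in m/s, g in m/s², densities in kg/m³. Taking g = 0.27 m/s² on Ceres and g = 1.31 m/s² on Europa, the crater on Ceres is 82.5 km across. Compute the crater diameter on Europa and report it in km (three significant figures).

D ≈ 60.2 km

All impactor-dependent factors cancel in the ratio, leaving D_Europa/D_Ceres = (g_Europa/g_Ceres)^-0.2.
(1.31/0.27)^-0.2 = 4.852^-0.2 = 0.7291
D_Europa = 0.7291 × 82.5 km = 60.2 km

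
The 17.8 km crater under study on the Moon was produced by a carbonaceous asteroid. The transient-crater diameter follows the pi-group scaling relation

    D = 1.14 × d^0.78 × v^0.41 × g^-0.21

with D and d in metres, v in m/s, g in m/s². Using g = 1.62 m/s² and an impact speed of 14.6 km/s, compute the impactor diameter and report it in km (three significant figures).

d ≈ 1.75 km

Rearranging for d: d = [D / (1.14 · 14600^0.41 · 1.62^-0.21)]^(1/0.78).
D = 17800 m.
14600^0.41 = 50.98
1.62^-0.21 = 0.9037
Denominator = 1.14 × 50.98 × 0.9037 = 52.52
D / 52.52 = 17800 / 52.52 = 338.9
d = 338.9^(1/0.78) = 338.9^1.2821 = 1753 m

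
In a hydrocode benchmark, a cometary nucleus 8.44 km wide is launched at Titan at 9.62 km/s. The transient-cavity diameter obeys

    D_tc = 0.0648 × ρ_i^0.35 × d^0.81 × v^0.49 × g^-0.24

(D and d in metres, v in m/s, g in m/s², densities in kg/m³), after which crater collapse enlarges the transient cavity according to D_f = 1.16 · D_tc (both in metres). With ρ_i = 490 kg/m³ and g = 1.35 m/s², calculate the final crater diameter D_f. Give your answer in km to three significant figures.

In SI: d = 8440 m, v = 9620 m/s.
ρ_i^0.35 = 490^0.35 = 8.741
d^0.81 = 8440^0.81 = 1515
v^0.49 = 9620^0.49 = 89.49
g^-0.24 = 1.35^-0.24 = 0.9305
D_tc = 0.0648 × 8.741 × 1515 × 89.49 × 0.9305 = 71460 m
D_f = 1.16 × 71460 = 82894 m
     = 82.89 km

D_f ≈ 82.9 km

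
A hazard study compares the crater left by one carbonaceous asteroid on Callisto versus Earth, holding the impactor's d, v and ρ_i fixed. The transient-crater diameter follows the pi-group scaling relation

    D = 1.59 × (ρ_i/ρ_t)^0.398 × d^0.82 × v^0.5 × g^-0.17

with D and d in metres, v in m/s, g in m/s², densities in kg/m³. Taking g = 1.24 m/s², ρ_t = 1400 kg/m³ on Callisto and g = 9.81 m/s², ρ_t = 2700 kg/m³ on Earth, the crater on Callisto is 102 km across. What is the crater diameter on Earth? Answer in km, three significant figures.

The impactor-only factors (d, v, ρ_i) cancel in the ratio, leaving D_Earth/D_Callisto = (g_Earth/g_Callisto)^-0.17 · (ρ_t,Callisto/ρ_t,Earth)^0.398.
(9.81/1.24)^-0.17 = 7.911^-0.17 = 0.7036
(1400/2700)^0.398 = 0.5185^0.398 = 0.7700
Ratio = 0.7036 × 0.7700 = 0.5418
D_Earth = 0.5418 × 102 km = 55.3 km

D ≈ 55.3 km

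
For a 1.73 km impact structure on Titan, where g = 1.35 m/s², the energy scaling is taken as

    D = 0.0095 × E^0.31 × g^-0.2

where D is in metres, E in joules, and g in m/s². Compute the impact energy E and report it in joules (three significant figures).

E ≈ 1.13 × 10^17 J

Rearranging: E = [D / (0.0095 · g^-0.2)]^(1/0.31).
D = 1730 m.
g^-0.2 = 1.35^-0.2 = 0.9417
D / (0.0095 × 0.9417) = 1730 / (8.946 × 10^-3) = 1.934 × 10^5
E = (1.934 × 10^5)^3.2258 = 1.130 × 10^17 J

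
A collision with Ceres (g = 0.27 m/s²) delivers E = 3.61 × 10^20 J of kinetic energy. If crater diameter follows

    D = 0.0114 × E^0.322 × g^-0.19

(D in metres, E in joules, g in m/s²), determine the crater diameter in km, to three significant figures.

E^0.322 = (3.61 × 10^20)^0.322 = 4.164 × 10^6
g^-0.19 = 0.27^-0.19 = 1.282
D = 0.0114 × 4.164 × 10^6 × 1.282 = 60856 m
   = 60.86 km

D ≈ 60.9 km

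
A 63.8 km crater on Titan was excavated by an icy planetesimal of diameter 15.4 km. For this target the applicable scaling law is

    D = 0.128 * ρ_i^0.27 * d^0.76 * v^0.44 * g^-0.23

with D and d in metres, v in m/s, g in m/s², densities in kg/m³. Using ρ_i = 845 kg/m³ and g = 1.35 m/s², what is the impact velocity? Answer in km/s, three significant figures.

Rearranging for v: v = [D / (0.128 · 845^0.27 · 15400^0.76 · 1.35^-0.23)]^(1/0.44).
D = 63800 m.
845^0.27 = 6.170
15400^0.76 = 1522
1.35^-0.23 = 0.9333
Denominator = 0.128 × 6.170 × 1522 × 0.9333 = 1122
D / 1122 = 63800 / 1122 = 56.86
v = 56.86^(1/0.44) = 56.86^2.2727 = 9731 m/s

v ≈ 9.73 km/s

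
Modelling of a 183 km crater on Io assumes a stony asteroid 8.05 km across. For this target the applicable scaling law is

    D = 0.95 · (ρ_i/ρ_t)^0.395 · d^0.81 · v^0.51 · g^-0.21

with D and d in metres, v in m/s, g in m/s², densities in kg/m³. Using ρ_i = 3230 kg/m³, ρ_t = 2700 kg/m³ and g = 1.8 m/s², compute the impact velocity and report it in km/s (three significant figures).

v ≈ 16.0 km/s

Rearranging for v: v = [D / (0.95 · (3230/2700)^0.395 · 8050^0.81 · 1.8^-0.21)]^(1/0.51).
D = 183000 m.
(3230/2700)^0.395 = 1.073
8050^0.81 = 1458
1.8^-0.21 = 0.8839
Denominator = 0.95 × 1.073 × 1458 × 0.8839 = 1314
D / 1314 = 183000 / 1314 = 139.3
v = 139.3^(1/0.51) = 139.3^1.9608 = 15990 m/s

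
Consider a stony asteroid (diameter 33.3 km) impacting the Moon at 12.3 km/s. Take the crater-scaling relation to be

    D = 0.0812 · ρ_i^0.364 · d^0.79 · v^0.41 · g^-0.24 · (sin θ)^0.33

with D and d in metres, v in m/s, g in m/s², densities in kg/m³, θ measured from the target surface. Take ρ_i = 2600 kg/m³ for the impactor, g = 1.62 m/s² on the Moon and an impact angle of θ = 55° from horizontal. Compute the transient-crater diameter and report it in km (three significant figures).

In SI units: d = 33300 m, v = 12300 m/s.
ρ_i^0.364 = 2600^0.364 = 17.50
d^0.79 = 33300^0.79 = 3739
v^0.41 = 12300^0.41 = 47.52
g^-0.24 = 1.62^-0.24 = 0.8907
(sin 55°)^0.33 = 0.8192^0.33 = 0.9363
D = 0.0812 × 17.50 × 3739 × 47.52 × 0.8907 × 0.9363 = 2.106 × 10^5 m
   = 210.6 km

D ≈ 211 km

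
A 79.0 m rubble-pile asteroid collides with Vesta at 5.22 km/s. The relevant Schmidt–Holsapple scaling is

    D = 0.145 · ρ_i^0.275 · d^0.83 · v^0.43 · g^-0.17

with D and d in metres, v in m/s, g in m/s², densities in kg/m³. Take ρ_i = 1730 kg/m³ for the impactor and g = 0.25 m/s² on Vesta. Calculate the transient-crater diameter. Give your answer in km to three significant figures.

In SI units: v = 5220 m/s.
ρ_i^0.275 = 1730^0.275 = 7.771
d^0.83 = 79^0.83 = 37.59
v^0.43 = 5220^0.43 = 39.68
g^-0.17 = 0.25^-0.17 = 1.266
D = 0.145 × 7.771 × 37.59 × 39.68 × 1.266 = 2128 m
   = 2.128 km

D ≈ 2.13 km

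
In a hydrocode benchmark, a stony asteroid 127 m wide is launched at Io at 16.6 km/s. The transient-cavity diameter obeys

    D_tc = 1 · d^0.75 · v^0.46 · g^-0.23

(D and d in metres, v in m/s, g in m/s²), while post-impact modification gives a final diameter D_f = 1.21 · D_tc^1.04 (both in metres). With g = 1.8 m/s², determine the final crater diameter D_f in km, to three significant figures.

v = 16600 m/s.
d^0.75 = 127^0.75 = 37.83
v^0.46 = 16600^0.46 = 87.35
g^-0.23 = 1.8^-0.23 = 0.8735
D_tc = 1 × 37.83 × 87.35 × 0.8735 = 2886 m
D_f = 1.21 × (2886)^1.04 = 4803 m
     = 4.803 km

D_f ≈ 4.80 km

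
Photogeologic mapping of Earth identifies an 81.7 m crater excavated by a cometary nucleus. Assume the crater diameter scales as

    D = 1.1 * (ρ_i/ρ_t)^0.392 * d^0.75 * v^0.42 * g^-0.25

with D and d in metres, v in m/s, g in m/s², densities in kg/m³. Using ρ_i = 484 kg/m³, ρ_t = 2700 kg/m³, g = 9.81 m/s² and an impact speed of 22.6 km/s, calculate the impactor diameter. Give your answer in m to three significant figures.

d ≈ 5.98 m

Rearranging for d: d = [D / (1.1 · (484/2700)^0.392 · 22600^0.42 · 9.81^-0.25)]^(1/0.75).
(484/2700)^0.392 = 0.5098
22600^0.42 = 67.41
9.81^-0.25 = 0.5650
Denominator = 1.1 × 0.5098 × 67.41 × 0.5650 = 21.36
D / 21.36 = 81.7 / 21.36 = 3.825
d = 3.825^(1/0.75) = 3.825^1.3333 = 5.982 m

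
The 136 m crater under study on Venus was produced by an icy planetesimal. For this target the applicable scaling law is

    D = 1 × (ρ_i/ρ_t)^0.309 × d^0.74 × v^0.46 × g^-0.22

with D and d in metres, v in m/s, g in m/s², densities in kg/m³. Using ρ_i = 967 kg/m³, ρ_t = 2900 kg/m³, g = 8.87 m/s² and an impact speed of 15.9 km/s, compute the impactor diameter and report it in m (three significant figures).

d ≈ 5.66 m

Rearranging for d: d = [D / (1 · (967/2900)^0.309 · 15900^0.46 · 8.87^-0.22)]^(1/0.74).
(967/2900)^0.309 = 0.7122
15900^0.46 = 85.63
8.87^-0.22 = 0.6187
Denominator = 1 × 0.7122 × 85.63 × 0.6187 = 37.73
D / 37.73 = 136 / 37.73 = 3.605
d = 3.605^(1/0.74) = 3.605^1.3514 = 5.657 m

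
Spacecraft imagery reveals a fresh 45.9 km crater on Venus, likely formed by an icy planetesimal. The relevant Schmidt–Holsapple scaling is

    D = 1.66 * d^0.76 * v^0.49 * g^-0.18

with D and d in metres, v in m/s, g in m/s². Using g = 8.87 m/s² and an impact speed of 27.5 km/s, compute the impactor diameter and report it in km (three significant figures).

Rearranging for d: d = [D / (1.66 · 27500^0.49 · 8.87^-0.18)]^(1/0.76).
D = 45900 m.
27500^0.49 = 149.7
8.87^-0.18 = 0.6751
Denominator = 1.66 × 149.7 × 0.6751 = 167.8
D / 167.8 = 45900 / 167.8 = 273.5
d = 273.5^(1/0.76) = 273.5^1.3158 = 1609 m

d ≈ 1.61 km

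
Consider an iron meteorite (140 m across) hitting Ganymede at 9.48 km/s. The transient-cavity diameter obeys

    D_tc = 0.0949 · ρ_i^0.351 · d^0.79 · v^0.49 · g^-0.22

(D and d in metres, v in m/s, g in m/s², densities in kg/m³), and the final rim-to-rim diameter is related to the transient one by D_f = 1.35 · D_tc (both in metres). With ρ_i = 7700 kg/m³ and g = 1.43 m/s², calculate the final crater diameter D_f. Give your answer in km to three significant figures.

D_f ≈ 12.1 km

v = 9480 m/s.
ρ_i^0.351 = 7700^0.351 = 23.13
d^0.79 = 140^0.79 = 49.60
v^0.49 = 9480^0.49 = 88.85
g^-0.22 = 1.43^-0.22 = 0.9243
D_tc = 0.0949 × 23.13 × 49.60 × 88.85 × 0.9243 = 8941 m
D_f = 1.35 × 8941 = 12070 m
     = 12.07 km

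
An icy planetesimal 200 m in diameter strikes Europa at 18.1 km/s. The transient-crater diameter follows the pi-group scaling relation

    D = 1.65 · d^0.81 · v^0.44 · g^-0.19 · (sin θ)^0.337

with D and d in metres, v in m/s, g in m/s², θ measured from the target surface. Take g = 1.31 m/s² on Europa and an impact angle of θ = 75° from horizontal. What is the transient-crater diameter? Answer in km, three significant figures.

In SI units: v = 18100 m/s.
d^0.81 = 200^0.81 = 73.09
v^0.44 = 18100^0.44 = 74.71
g^-0.19 = 1.31^-0.19 = 0.9500
(sin 75°)^0.337 = 0.9659^0.337 = 0.9884
D = 1.65 × 73.09 × 74.71 × 0.9500 × 0.9884 = 8460 m
   = 8.460 km

D ≈ 8.46 km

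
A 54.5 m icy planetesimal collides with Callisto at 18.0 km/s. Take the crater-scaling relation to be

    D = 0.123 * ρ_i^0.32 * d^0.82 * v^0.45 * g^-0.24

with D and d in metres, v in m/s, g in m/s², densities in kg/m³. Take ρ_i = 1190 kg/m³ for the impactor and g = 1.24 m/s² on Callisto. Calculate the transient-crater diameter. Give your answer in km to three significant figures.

D ≈ 2.46 km

In SI units: v = 18000 m/s.
ρ_i^0.32 = 1190^0.32 = 9.642
d^0.82 = 54.5^0.82 = 26.54
v^0.45 = 18000^0.45 = 82.20
g^-0.24 = 1.24^-0.24 = 0.9497
D = 0.123 × 9.642 × 26.54 × 82.20 × 0.9497 = 2457 m
   = 2.457 km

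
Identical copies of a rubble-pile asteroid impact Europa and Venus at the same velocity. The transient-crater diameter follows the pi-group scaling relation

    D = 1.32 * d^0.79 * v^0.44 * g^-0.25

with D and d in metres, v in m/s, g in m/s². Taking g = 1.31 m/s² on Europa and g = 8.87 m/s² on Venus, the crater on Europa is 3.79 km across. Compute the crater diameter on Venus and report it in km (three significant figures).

D ≈ 2.35 km

All impactor-dependent factors cancel in the ratio, leaving D_Venus/D_Europa = (g_Venus/g_Europa)^-0.25.
(8.87/1.31)^-0.25 = 6.771^-0.25 = 0.6199
D_Venus = 0.6199 × 3.79 km = 2.35 km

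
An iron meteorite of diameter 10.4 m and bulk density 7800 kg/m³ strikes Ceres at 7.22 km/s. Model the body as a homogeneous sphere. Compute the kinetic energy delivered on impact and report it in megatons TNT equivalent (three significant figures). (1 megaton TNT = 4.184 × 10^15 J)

E ≈ 0.0286 Mt TNT

v = 7220 m/s.
Mass m = (π/6) ρ d³ = (π/6) × 7800 × (10.4)³ = 4.594 × 10^6 kg
E = ½ m v² = 0.5 × 4.594 × 10^6 × (7220)² = 1.197 × 10^14 J
   = 1.197 × 10^14 / 4.184×10^15 = 0.02861 Mt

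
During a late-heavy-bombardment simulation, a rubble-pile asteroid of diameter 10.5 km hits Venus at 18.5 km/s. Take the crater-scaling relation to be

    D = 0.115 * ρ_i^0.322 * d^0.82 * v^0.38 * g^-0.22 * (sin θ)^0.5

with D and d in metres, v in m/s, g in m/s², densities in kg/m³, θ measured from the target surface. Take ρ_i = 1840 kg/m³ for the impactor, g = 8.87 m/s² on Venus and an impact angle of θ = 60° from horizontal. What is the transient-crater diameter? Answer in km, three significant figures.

In SI units: d = 10500 m, v = 18500 m/s.
ρ_i^0.322 = 1840^0.322 = 11.25
d^0.82 = 10500^0.82 = 1983
v^0.38 = 18500^0.38 = 41.83
g^-0.22 = 8.87^-0.22 = 0.6187
(sin 60°)^0.5 = 0.8660^0.5 = 0.9306
D = 0.115 × 11.25 × 1983 × 41.83 × 0.6187 × 0.9306 = 61788 m
   = 61.79 km

D ≈ 61.8 km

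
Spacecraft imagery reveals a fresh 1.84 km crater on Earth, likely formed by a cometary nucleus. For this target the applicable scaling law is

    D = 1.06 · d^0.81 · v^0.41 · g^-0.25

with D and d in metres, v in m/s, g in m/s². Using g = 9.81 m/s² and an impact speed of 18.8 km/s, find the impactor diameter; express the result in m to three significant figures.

d ≈ 139 m

Rearranging for d: d = [D / (1.06 · 18800^0.41 · 9.81^-0.25)]^(1/0.81).
D = 1840 m.
18800^0.41 = 56.55
9.81^-0.25 = 0.5650
Denominator = 1.06 × 56.55 × 0.5650 = 33.87
D / 33.87 = 1840 / 33.87 = 54.33
d = 54.33^(1/0.81) = 54.33^1.2346 = 138.7 m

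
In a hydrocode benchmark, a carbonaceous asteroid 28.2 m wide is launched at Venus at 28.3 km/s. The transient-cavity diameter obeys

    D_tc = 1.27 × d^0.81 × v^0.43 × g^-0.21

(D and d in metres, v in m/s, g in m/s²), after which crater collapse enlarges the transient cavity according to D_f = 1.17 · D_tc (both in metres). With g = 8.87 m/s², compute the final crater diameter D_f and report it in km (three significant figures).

v = 28300 m/s.
d^0.81 = 28.2^0.81 = 14.95
v^0.43 = 28300^0.43 = 82.09
g^-0.21 = 8.87^-0.21 = 0.6323
D_tc = 1.27 × 14.95 × 82.09 × 0.6323 = 985.5 m
D_f = 1.17 × 985.5 = 1153 m
     = 1.153 km

D_f ≈ 1.15 km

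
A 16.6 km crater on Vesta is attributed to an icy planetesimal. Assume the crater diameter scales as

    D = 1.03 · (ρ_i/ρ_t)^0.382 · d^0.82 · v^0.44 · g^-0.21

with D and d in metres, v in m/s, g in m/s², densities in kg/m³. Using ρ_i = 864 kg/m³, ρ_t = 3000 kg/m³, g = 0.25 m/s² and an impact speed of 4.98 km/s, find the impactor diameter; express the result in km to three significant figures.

Rearranging for d: d = [D / (1.03 · (864/3000)^0.382 · 4980^0.44 · 0.25^-0.21)]^(1/0.82).
D = 16600 m.
(864/3000)^0.382 = 0.6216
4980^0.44 = 42.34
0.25^-0.21 = 1.338
Denominator = 1.03 × 0.6216 × 42.34 × 1.338 = 36.27
D / 36.27 = 16600 / 36.27 = 457.7
d = 457.7^(1/0.82) = 457.7^1.2195 = 1756 m

d ≈ 1.76 km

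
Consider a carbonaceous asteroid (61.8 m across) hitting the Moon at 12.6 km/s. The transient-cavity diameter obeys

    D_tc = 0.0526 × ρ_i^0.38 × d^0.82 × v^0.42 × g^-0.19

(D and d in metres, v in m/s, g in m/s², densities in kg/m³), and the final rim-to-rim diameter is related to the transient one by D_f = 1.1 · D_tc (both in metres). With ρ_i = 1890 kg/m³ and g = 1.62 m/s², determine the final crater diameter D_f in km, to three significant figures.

D_f ≈ 1.44 km

v = 12600 m/s.
ρ_i^0.38 = 1890^0.38 = 17.58
d^0.82 = 61.8^0.82 = 29.42
v^0.42 = 12600^0.42 = 52.74
g^-0.19 = 1.62^-0.19 = 0.9124
D_tc = 0.0526 × 17.58 × 29.42 × 52.74 × 0.9124 = 1309 m
D_f = 1.1 × 1309 = 1440 m
     = 1.440 km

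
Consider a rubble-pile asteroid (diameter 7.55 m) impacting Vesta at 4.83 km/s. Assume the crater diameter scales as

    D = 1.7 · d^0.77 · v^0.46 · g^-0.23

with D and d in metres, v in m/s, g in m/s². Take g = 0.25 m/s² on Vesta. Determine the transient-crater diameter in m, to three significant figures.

D ≈ 549 m

In SI units: v = 4830 m/s.
d^0.77 = 7.55^0.77 = 4.743
v^0.46 = 4830^0.46 = 49.50
g^-0.23 = 0.25^-0.23 = 1.376
D = 1.7 × 4.743 × 49.50 × 1.376 = 549.2 m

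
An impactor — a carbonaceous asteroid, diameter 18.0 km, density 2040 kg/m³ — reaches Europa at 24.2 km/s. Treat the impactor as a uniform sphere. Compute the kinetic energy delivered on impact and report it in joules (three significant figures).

d = 18000 m; v = 24200 m/s.
Mass m = (π/6) ρ d³ = (π/6) × 2040 × (18000)³ = 6.229 × 10^15 kg
E = ½ m v² = 0.5 × 6.229 × 10^15 × (24200)² = 1.824 × 10^24 J

E ≈ 1.82 × 10^24 J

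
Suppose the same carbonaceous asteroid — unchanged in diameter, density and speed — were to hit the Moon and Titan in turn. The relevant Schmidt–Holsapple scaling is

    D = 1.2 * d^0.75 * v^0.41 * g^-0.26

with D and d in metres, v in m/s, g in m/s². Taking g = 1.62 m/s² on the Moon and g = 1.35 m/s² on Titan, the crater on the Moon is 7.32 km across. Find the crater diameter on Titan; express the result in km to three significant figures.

All impactor-dependent factors cancel in the ratio, leaving D_Titan/D_Moon = (g_Titan/g_Moon)^-0.26.
(1.35/1.62)^-0.26 = 0.8333^-0.26 = 1.049
D_Titan = 1.049 × 7.32 km = 7.68 km

D ≈ 7.68 km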